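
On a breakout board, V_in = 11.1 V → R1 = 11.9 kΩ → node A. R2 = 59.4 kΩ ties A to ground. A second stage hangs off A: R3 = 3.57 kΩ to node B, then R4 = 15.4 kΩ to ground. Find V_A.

The second stage (R3 + R4 = 18.97 kΩ) loads node A in parallel with R2.
R2 ‖ (R3+R4) = 14.38 kΩ.
V_A = 11.1 × 14.38/(11.9 + 14.38) = 6.073 V.

V_A ≈ 6.07 V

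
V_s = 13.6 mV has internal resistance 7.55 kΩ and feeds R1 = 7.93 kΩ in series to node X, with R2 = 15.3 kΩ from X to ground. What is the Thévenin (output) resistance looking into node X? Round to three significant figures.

R1' = 7.55 + 7.93 = 15.48 kΩ (source resistance + R1).
With V_s suppressed (replaced by a short), R_th = R1' ‖ R2 = (15.48 × 15.3)/(15.48 + 15.3) = 7.695 kΩ.

R_th ≈ 7.69 kΩ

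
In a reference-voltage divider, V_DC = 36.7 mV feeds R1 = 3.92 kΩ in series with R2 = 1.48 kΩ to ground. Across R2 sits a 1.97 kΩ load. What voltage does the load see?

V_out ≈ 6.51 mV

First combine the lower leg with the load: R2 ‖ R_L = 0.8451 kΩ.
Then V_out = V_DC · R2'/(R1 + R2') = 36.7 × 0.8451/4.765 = 6.509 mV.
(Unloaded it would be 10.1 mV; the load pulls it down.)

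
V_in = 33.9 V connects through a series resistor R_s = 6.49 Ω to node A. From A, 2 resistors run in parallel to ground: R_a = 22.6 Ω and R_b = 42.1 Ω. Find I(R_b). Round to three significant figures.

I ≈ 0.559 A

Equivalent of the parallel group: R_p = 14.71 Ω.
Node voltage V_A = V_in · R_p/(R_s + R_p) = 33.9 × 0.6938 = 23.52 V.
Branch current I = V_A/R_b = 23.52/42.1 = 0.5587 A.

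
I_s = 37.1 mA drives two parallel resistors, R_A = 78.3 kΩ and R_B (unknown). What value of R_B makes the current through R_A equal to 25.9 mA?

R_B ≈ 181 kΩ

Two-branch current divider: I_A = I_s · R_B/(R_A + R_B).
With f = 0.6981, R_B = R_A · f/(1−f) = 78.3 × 2.312 = 181.1 kΩ.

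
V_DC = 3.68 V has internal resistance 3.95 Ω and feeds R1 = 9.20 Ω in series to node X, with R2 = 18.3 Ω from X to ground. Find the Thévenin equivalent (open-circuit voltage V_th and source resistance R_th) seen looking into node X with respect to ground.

V_th ≈ 2.14 V, R_th ≈ 7.65 Ω

R1' = 3.95 + 9.20 = 13.15 Ω (source resistance + R1).
With X open, the divider is unloaded: V_th = 3.68 × 18.3/31.45 = 2.141 V.
With V_DC suppressed (replaced by a short), R_th = R1' ‖ R2 = (13.15 × 18.3)/(13.15 + 18.3) = 7.652 Ω.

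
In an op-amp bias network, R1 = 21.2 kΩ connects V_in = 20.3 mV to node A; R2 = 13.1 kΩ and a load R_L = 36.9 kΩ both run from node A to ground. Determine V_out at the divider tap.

V_out ≈ 6.36 mV

The load sits in parallel with R2, giving an effective lower resistance R2' = R2·R_L/(R2+R_L) = 9.668 kΩ.
Then V_out = V_in · R2'/(R1 + R2') = 20.3 × 9.668/30.87 = 6.358 mV.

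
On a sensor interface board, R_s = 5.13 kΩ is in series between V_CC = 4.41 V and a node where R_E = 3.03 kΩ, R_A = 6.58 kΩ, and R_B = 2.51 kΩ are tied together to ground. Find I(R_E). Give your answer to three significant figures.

I ≈ 0.264 mA

Parallel bank: R_p = 1/(1/3.03 + 1/6.58 + 1/2.51) = 1.136 kΩ.
V_A = 4.41 × 1.136/6.266 = 0.7994 V.
I(R_E) = V_A / R_E = 0.7994/3.03 = 0.2638 mA.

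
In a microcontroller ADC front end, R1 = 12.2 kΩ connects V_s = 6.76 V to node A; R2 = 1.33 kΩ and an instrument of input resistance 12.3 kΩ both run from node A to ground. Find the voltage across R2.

The load sits in parallel with R2, giving an effective lower resistance R2' = R2·R_L/(R2+R_L) = 1.200 kΩ.
Then V_out = V_s · R2'/(R1 + R2') = 6.76 × 1.200/13.40 = 0.6055 V.

V_out ≈ 0.605 V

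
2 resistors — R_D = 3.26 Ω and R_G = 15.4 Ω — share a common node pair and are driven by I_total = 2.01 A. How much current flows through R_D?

Two-branch current divider: I_k = I_total · R_other/(R_1 + R_2).
I(R_D) = 2.01 × 15.4/(3.26 + 15.4) = 2.01 × 0.8253 = 1.659 A.

I ≈ 1.66 A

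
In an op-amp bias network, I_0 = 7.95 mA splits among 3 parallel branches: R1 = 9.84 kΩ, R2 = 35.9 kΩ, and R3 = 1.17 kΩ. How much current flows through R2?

I ≈ 0.225 mA

ΣG = 1/9.84 + 1/35.9 + 1/1.17 = 0.9842.
R2 takes the fraction G_k/ΣG = 0.02786/0.9842 = 0.02830, so I = 7.95 × 0.02830 = 0.2250 mA.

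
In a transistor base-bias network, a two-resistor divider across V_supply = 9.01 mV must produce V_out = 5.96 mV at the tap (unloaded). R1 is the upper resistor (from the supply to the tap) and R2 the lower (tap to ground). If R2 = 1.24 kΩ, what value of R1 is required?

R1 ≈ 0.635 kΩ

The divider ratio is R2/(R1+R2) = 5.96/9.01 = 0.6615.
R1 = R2·(1/k − 1) = 1.24 × 0.5117 = 0.6346 kΩ.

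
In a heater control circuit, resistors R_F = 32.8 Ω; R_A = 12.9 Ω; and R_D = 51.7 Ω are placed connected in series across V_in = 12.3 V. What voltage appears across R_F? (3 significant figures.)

V ≈ 4.14 V

Series total: ΣR = 32.8 + 12.9 + 51.7 = 97.40 Ω.
By the voltage-divider rule, V = 12.3 × 32.80/97.40 = 4.142 V.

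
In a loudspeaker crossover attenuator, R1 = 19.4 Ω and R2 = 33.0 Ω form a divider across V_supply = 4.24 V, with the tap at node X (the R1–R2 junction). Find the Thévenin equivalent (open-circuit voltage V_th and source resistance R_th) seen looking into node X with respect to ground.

V_th is the unloaded tap voltage: V_supply · R2/(R1+R2) = 4.24 × 0.6298 = 2.670 V.
Zeroing V_supply shorts the top of R1 to ground, so R_th = R1 ‖ R2 = 12.22 Ω.

V_th ≈ 2.67 V, R_th ≈ 12.2 Ω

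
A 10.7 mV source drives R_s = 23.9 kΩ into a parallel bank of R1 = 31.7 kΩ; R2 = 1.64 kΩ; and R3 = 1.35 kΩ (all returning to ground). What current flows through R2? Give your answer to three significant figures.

I ≈ 0.192 µA

Parallel bank: R_p = 1/(1/31.7 + 1/1.64 + 1/1.35) = 0.7236 kΩ.
V_A = 10.7 × 0.7236/24.62 = 0.3144 mV.
I(R2) = V_A / R2 = 0.3144/1.64 = 0.1917 µA.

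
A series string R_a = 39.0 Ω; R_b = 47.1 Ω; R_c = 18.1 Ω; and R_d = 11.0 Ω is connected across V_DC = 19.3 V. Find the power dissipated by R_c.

The common current is I = 19.3/115.2 = 0.1675 A.
P = I²R = 0.02807 × 18.1 = 0.5080 W.

P ≈ 0.508 W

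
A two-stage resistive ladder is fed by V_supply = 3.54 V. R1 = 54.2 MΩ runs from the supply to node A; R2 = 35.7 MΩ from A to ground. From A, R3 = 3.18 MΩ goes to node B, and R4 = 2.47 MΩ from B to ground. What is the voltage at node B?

V_B ≈ 0.128 V

Node A sees R2 in parallel with the series input of stage 2, R3 + R4 = 5.650 MΩ.
R2 ‖ (R3+R4) = 4.878 MΩ.
First divider: V_A = V_supply · 4.878/(54.2 + 4.878) = 0.2923 V.
V_B = V_A × 0.4372 = 0.1278 V.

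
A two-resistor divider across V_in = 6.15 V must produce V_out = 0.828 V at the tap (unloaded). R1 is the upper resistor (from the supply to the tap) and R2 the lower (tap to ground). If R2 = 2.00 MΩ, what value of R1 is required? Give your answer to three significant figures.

Required fraction k = V_out/V_in = 0.1346.
R1 = R2·(1/k − 1) = 2.00 × 6.428 = 12.86 MΩ.

R1 ≈ 12.9 MΩ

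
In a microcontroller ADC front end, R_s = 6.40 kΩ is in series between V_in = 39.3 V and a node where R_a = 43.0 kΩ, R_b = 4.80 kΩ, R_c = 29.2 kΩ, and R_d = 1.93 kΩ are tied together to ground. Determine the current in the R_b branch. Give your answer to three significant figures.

Parallel bank: R_p = 1/(1/43.0 + 1/4.80 + 1/29.2 + 1/1.93) = 1.276 kΩ.
Node voltage V_A = V_in · R_p/(R_s + R_p) = 39.3 × 0.1662 = 6.531 V.
Branch current I = V_A/R_b = 6.531/4.80 = 1.361 mA.

I ≈ 1.36 mA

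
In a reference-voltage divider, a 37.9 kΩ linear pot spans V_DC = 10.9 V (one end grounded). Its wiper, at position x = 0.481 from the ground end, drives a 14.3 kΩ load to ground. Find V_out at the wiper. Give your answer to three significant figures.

The pot divides into 19.67 kΩ above the wiper and 18.23 kΩ below.
(x·R_p) ‖ R_L = 8.014 kΩ.
Loaded-divider output: V_out = 10.9 × 0.2895 = 3.155 V.

V_out ≈ 3.16 V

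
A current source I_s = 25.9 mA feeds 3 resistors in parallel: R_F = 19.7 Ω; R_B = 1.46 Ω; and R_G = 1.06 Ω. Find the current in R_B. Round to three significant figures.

I ≈ 10.6 mA

Conductances: ΣG = 1/19.7 + 1/1.46 + 1/1.06 = 1.679 (1/Ω).
By the current-divider rule, I = I_s · G_k/ΣG = 25.9 × 0.4079 = 10.57 mA.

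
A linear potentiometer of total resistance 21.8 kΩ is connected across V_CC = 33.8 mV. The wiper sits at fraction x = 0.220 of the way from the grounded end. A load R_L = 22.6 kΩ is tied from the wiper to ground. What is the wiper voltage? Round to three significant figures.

V_out ≈ 6.38 mV

Split the track: R_lower = x·R_p = 4.796 kΩ, R_upper = (1−x)·R_p = 17.00 kΩ.
(x·R_p) ‖ R_L = 3.956 kΩ.
V_out = 33.8 × 3.956/(17.00 + 3.956) = 6.380 mV.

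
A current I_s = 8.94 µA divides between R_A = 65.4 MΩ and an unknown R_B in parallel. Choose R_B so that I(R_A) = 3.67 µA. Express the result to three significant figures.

R_B ≈ 45.5 MΩ

The fraction through R_A equals R_B/(R_A+R_B).
With f = 0.4105, R_B = R_A · f/(1−f) = 65.4 × 0.6964 = 45.54 MΩ.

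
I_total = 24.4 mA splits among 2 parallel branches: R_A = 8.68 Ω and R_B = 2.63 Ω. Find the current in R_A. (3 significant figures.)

Two-branch current divider: I_k = I_total · R_other/(R_1 + R_2).
I(R_A) = 24.4 × 2.63/(8.68 + 2.63) = 24.4 × 0.2325 = 5.674 mA.

I ≈ 5.67 mA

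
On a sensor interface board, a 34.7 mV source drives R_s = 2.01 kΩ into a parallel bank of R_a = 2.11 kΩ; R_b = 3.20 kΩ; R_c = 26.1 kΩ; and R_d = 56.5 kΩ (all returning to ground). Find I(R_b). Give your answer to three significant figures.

I ≈ 4.03 µA

Parallel bank: R_p = 1/(1/2.11 + 1/3.20 + 1/26.1 + 1/56.5) = 1.187 kΩ.
V_A by voltage divider: V_A = 34.7 × 1.187/(2.01 + 1.187) = 12.88 mV.
Branch current I = V_A/R_b = 12.88/3.20 = 4.026 µA.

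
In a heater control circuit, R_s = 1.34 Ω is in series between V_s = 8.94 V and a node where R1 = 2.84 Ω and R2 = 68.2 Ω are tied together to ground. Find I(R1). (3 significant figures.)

Combine the parallel branches: R_p = (1/2.84 + 1/68.2)⁻¹ = 2.726 Ω.
V_A = 8.94 × 2.726/4.066 = 5.994 V.
Branch current I = V_A/R1 = 5.994/2.84 = 2.111 A.

I ≈ 2.11 A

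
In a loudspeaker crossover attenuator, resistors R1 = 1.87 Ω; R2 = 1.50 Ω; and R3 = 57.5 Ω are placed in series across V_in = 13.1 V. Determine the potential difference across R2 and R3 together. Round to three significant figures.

V ≈ 12.7 V

ΣR = 1.87 + 1.50 + 57.5 = 60.87 Ω.
R_{R2..R3} = 1.50 + 57.5 = 59.00 Ω.
By the voltage-divider rule, V = 13.1 × 59.00/60.87 = 12.70 V.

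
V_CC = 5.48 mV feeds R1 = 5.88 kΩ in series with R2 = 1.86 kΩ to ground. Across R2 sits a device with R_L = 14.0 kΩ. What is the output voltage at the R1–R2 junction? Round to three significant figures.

V_out ≈ 1.20 mV

First combine the lower leg with the load: R2 ‖ R_L = 1.642 kΩ.
Now apply the divider: V_out = 5.48 × 0.2183 = 1.196 mV.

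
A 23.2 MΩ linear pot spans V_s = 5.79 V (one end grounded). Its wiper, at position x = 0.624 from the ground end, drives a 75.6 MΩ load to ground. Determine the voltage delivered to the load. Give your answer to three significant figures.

Split the track: R_lower = x·R_p = 14.48 MΩ, R_upper = (1−x)·R_p = 8.723 MΩ.
(x·R_p) ‖ R_L = 12.15 MΩ.
Then V_out = V_s · 12.15/(8.723 + 12.15) = 3.370 V.

V_out ≈ 3.37 V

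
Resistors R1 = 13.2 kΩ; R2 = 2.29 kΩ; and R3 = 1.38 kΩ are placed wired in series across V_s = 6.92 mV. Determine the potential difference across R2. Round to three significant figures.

V ≈ 0.939 mV

Series total: ΣR = 13.2 + 2.29 + 1.38 = 16.87 kΩ.
V = V_s · R/ΣR = 6.92 × 0.1357 = 0.9393 mV.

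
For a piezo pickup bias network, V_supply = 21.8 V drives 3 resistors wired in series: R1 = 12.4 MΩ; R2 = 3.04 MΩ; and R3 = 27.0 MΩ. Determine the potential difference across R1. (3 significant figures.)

Series total: ΣR = 12.4 + 3.04 + 27.0 = 42.44 MΩ.
V = V_supply · R/ΣR = 21.8 × 0.2922 = 6.369 V.

V ≈ 6.37 V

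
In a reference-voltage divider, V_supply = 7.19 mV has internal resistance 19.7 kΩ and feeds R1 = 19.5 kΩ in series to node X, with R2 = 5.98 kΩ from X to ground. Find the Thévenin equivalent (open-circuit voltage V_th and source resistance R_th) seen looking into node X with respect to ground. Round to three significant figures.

V_th ≈ 0.952 mV, R_th ≈ 5.19 kΩ

R1' = 19.7 + 19.5 = 39.20 kΩ (source resistance + R1).
Open-circuit (no load on X): V_th = V_supply · R2/(R1' + R2) = 7.19 × 5.98/(39.20 + 5.98) = 0.9517 mV.
Looking into X with the source shorted: R_th = R1'·R2/(R1'+R2) = 39.20 × 5.98/45.18 = 5.188 kΩ.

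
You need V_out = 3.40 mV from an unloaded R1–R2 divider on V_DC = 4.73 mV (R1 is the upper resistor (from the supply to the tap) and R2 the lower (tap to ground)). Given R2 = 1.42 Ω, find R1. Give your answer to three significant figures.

Required fraction k = V_out/V_DC = 0.7188.
So R1 = R2 · (V_DC/V_out − 1) = 1.42 × (4.73/3.40 − 1) = 1.42 × 0.3912 = 0.5555 Ω.

R1 ≈ 0.555 Ω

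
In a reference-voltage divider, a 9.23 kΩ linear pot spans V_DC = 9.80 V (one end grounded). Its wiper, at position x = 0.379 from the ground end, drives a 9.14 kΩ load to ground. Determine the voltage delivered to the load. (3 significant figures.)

V_out ≈ 3.00 V

The pot divides into 5.732 kΩ above the wiper and 3.498 kΩ below.
(x·R_p) ‖ R_L = 2.530 kΩ.
Loaded-divider output: V_out = 9.80 × 0.3062 = 3.001 V.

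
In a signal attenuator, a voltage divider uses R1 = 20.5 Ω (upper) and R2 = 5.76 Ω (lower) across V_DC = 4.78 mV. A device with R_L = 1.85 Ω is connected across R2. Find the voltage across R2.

V_out ≈ 0.306 mV

R2 ‖ R_L = (5.76 × 1.85)/(5.76 + 1.85) = 1.400 Ω.
Now apply the divider: V_out = 4.78 × 0.06394 = 0.3056 mV.
(Unloaded it would be 1.05 mV; the load pulls it down.)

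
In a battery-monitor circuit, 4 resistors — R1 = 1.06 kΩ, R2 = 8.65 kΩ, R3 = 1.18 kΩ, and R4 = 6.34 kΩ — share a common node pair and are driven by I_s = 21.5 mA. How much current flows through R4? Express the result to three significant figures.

I ≈ 1.64 mA

ΣG = 1/1.06 + 1/8.65 + 1/1.18 + 1/6.34 = 2.064.
Current divider: I(R4) = I_s · G_k/ΣG = 21.5 × (0.1577/2.064) = 21.5 × 0.07641 = 1.643 mA.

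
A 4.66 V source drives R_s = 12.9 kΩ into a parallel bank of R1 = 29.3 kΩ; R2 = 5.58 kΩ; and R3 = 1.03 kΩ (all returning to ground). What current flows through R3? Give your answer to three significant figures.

I ≈ 0.278 mA

Parallel bank: R_p = 1/(1/29.3 + 1/5.58 + 1/1.03) = 0.8444 kΩ.
V_A = 4.66 × 0.8444/13.74 = 0.2863 V.
I(R3) = V_A / R3 = 0.2863/1.03 = 0.2780 mA.
(Equivalently: I_total = 0.3390 mA, then current-divider fraction G_k/ΣG = 0.8198.)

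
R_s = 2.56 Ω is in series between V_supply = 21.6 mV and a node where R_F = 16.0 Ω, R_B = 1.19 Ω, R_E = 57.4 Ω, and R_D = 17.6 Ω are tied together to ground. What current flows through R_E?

I ≈ 0.107 mA

Parallel bank: R_p = 1/(1/16.0 + 1/1.19 + 1/57.4 + 1/17.6) = 1.023 Ω.
Node voltage V_A = V_supply · R_p/(R_s + R_p) = 21.6 × 0.2856 = 6.169 mV.
I(R_E) = V_A / R_E = 6.169/57.4 = 0.1075 mA.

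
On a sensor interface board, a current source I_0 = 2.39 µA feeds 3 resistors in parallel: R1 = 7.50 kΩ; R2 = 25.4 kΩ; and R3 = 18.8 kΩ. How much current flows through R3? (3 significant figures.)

ΣG = 1/7.50 + 1/25.4 + 1/18.8 = 0.2259.
By the current-divider rule, I = I_0 · G_k/ΣG = 2.39 × 0.2355 = 0.5628 µA.

I ≈ 0.563 µA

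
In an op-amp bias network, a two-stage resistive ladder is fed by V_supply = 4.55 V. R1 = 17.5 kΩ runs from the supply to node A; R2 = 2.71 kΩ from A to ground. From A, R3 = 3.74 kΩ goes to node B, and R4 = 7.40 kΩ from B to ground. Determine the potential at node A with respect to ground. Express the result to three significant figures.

V_A ≈ 0.504 V

Looking into the second stage from A: R3 + R4 = 11.14 kΩ appears in parallel with R2.
Effective lower resistance at A: R2 ‖ 11.14 = 2.180 kΩ.
V_A = 4.55 × 2.180/(17.5 + 2.180) = 0.5040 V.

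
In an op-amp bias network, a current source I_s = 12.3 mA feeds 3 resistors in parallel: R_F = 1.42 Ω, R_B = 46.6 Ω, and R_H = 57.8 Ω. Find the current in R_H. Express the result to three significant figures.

ΣG = 1/1.42 + 1/46.6 + 1/57.8 = 0.7430.
By the current-divider rule, I = I_s · G_k/ΣG = 12.3 × 0.02329 = 0.2864 mA.

I ≈ 0.286 mA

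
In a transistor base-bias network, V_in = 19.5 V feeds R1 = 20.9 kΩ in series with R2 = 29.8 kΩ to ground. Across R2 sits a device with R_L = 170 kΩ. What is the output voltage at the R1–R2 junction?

The load sits in parallel with R2, giving an effective lower resistance R2' = R2·R_L/(R2+R_L) = 25.36 kΩ.
Then V_out = V_in · R2'/(R1 + R2') = 19.5 × 25.36/46.26 = 10.69 V.
(Unloaded it would be 11.5 V; the load pulls it down.)

V_out ≈ 10.7 V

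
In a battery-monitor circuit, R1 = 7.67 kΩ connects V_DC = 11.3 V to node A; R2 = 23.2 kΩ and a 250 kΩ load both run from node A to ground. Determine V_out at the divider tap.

V_out ≈ 8.30 V

R2 ‖ R_L = (23.2 × 250)/(23.2 + 250) = 21.23 kΩ.
Voltage divider with the loaded lower leg: V_out = 11.3 × 21.23/(7.67 + 21.23) = 11.3 × 0.7346 = 8.301 V.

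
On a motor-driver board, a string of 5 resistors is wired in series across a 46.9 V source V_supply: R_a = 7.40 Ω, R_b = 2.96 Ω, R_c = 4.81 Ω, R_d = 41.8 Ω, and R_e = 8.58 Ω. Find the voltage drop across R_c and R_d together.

ΣR = 7.40 + 2.96 + 4.81 + 41.8 + 8.58 = 65.55 Ω.
R_{R_c..R_d} = 4.81 + 41.8 = 46.61 Ω.
Voltage divider: V = V_supply · (46.61 / 65.55) = 46.9 × 0.7111 = 33.35 V.

V ≈ 33.3 V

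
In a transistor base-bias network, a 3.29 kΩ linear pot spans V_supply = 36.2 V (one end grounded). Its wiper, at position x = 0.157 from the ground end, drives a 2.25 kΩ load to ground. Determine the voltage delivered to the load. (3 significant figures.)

Split the track: R_lower = x·R_p = 0.5165 kΩ, R_upper = (1−x)·R_p = 2.773 kΩ.
Lower segment in parallel with the load: 0.5165 ‖ 2.25 = 0.4201 kΩ.
Then V_out = V_supply · 0.4201/(2.773 + 0.4201) = 4.762 V.
(Unloaded: V_out = x·V_supply = 5.68 V.)

V_out ≈ 4.76 V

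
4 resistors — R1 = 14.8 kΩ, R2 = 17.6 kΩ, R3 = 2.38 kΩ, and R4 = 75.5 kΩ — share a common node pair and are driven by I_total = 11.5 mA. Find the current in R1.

Conductances: ΣG = 1/14.8 + 1/17.6 + 1/2.38 + 1/75.5 = 0.5578 (1/kΩ).
Current divider: I(R1) = I_total · G_k/ΣG = 11.5 × (0.06757/0.5578) = 11.5 × 0.1211 = 1.393 mA.

I ≈ 1.39 mA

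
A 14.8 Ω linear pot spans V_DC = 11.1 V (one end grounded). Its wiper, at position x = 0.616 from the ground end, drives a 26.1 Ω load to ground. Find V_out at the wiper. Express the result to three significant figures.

Lower segment x·R_p = 9.117 Ω; upper segment (1−x)·R_p = 5.683 Ω.
R_L loads the lower segment: effective lower R = 6.757 Ω.
Loaded-divider output: V_out = 11.1 × 0.5431 = 6.029 V.
(Unloaded: V_out = x·V_DC = 6.84 V.)

V_out ≈ 6.03 V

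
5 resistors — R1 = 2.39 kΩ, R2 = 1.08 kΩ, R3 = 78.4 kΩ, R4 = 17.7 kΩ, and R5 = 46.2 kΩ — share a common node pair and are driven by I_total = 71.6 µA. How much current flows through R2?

I ≈ 46.2 µA

Total conductance ΣG = 1/2.39 + 1/1.08 + 1/78.4 + 1/17.7 + 1/46.2 = 1.435 (units of 1/kΩ).
R2 takes the fraction G_k/ΣG = 0.9259/1.435 = 0.6451, so I = 71.6 × 0.6451 = 46.19 µA.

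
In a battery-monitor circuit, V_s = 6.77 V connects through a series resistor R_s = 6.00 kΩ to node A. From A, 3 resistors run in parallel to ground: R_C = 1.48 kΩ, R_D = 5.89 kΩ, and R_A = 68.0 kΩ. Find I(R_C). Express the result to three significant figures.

I ≈ 0.742 mA

Combine the parallel branches: R_p = (1/1.48 + 1/5.89 + 1/68.0)⁻¹ = 1.163 kΩ.
Node voltage V_A = V_s · R_p/(R_s + R_p) = 6.77 × 0.1623 = 1.099 V.
Branch current I = V_A/R_C = 1.099/1.48 = 0.7425 mA.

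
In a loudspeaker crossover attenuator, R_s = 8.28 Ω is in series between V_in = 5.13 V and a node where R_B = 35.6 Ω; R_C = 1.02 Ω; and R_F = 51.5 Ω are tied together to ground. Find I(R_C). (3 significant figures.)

I ≈ 0.529 A

Parallel bank: R_p = 1/(1/35.6 + 1/1.02 + 1/51.5) = 0.9729 Ω.
Node voltage V_A = V_in · R_p/(R_s + R_p) = 5.13 × 0.1051 = 0.5394 V.
I(R_C) = V_A / R_C = 0.5394/1.02 = 0.5288 A.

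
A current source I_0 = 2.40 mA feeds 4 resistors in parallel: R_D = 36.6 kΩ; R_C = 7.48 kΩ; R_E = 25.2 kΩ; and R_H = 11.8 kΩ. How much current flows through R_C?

I ≈ 1.12 mA

Conductances: ΣG = 1/36.6 + 1/7.48 + 1/25.2 + 1/11.8 = 0.2854 (1/kΩ).
Current divider: I(R_C) = I_0 · G_k/ΣG = 2.40 × (0.1337/0.2854) = 2.40 × 0.4684 = 1.124 mA.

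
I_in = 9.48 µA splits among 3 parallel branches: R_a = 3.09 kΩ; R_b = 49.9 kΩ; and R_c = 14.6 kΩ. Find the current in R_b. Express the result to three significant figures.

Conductances: ΣG = 1/3.09 + 1/49.9 + 1/14.6 = 0.4122 (1/kΩ).
By the current-divider rule, I = I_in · G_k/ΣG = 9.48 × 0.04862 = 0.4609 µA.

I ≈ 0.461 µA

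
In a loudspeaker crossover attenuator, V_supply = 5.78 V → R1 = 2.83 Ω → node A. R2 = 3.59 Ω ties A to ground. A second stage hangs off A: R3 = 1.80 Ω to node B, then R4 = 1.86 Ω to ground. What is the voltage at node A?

V_A ≈ 2.26 V

Looking into the second stage from A: R3 + R4 = 3.660 Ω appears in parallel with R2.
R2 ‖ (R3+R4) = 1.812 Ω.
First divider: V_A = V_supply · 1.812/(2.83 + 1.812) = 2.256 V.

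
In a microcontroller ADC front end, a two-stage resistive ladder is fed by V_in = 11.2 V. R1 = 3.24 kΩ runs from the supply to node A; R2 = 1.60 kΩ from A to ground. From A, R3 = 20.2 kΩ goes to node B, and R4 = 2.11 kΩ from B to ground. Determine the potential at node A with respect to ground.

Node A sees R2 in parallel with the series input of stage 2, R3 + R4 = 22.31 kΩ.
R2 ‖ (R3+R4) = 1.493 kΩ.
First divider: V_A = V_in · 1.493/(3.24 + 1.493) = 3.533 V.

V_A ≈ 3.53 V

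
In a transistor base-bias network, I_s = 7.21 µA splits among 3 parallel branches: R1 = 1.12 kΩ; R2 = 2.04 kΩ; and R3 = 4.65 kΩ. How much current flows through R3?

I ≈ 0.970 µA

ΣG = 1/1.12 + 1/2.04 + 1/4.65 = 1.598.
R3 takes the fraction G_k/ΣG = 0.2151/1.598 = 0.1346, so I = 7.21 × 0.1346 = 0.9702 µA.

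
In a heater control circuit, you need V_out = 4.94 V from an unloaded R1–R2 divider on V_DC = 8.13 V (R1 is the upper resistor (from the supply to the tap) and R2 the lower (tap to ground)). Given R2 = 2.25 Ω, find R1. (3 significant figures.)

R1 ≈ 1.45 Ω

V_out/V_DC = R2/(R1+R2) = 0.6076.
R1 = R2·(1/k − 1) = 2.25 × 0.6457 = 1.453 Ω.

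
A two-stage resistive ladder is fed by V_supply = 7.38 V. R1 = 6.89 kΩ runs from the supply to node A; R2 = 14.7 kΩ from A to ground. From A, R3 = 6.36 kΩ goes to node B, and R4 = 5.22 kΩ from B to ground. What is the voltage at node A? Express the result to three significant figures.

Node A sees R2 in parallel with the series input of stage 2, R3 + R4 = 11.58 kΩ.
Effective lower resistance at A: R2 ‖ 11.58 = 6.477 kΩ.
First divider: V_A = V_supply · 6.477/(6.89 + 6.477) = 3.576 V.

V_A ≈ 3.58 V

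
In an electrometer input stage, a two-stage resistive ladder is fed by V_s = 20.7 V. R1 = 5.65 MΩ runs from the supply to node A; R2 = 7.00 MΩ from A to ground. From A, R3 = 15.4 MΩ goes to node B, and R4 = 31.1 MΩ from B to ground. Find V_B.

Looking into the second stage from A: R3 + R4 = 46.50 MΩ appears in parallel with R2.
Effective lower resistance at A: R2 ‖ 46.50 = 6.084 MΩ.
V_A = 20.7 × 6.084/(5.65 + 6.084) = 10.73 V.
Then the unloaded second divider: V_B = V_A × R4/(R3+R4) = 10.73 × 0.6688 = 7.178 V.

V_B ≈ 7.18 V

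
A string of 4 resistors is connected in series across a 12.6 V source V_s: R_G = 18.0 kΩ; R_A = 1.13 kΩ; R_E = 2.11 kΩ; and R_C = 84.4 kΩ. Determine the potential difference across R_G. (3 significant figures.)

V ≈ 2.15 V

Series total: ΣR = 18.0 + 1.13 + 2.11 + 84.4 = 105.6 kΩ.
By the voltage-divider rule, V = 12.6 × 18.00/105.6 = 2.147 V.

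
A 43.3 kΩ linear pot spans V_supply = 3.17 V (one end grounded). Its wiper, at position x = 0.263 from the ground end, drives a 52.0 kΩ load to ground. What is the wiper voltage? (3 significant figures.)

The pot divides into 31.91 kΩ above the wiper and 11.39 kΩ below.
Lower segment in parallel with the load: 11.39 ‖ 52.0 = 9.342 kΩ.
Loaded-divider output: V_out = 3.17 × 0.2265 = 0.7178 V.

V_out ≈ 0.718 V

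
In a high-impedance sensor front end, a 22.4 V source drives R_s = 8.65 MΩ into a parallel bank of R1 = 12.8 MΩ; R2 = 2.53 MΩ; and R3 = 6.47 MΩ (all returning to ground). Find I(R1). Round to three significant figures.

Equivalent of the parallel group: R_p = 1.593 MΩ.
Node voltage V_A = V_DC · R_p/(R_s + R_p) = 22.4 × 0.1555 = 3.483 V.
Branch current I = V_A/R1 = 3.483/12.8 = 0.2721 µA.

I ≈ 0.272 µA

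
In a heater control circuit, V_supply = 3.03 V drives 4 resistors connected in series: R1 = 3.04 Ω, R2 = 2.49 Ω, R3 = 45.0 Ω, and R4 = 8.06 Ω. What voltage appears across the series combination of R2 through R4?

Series total: ΣR = 3.04 + 2.49 + 45.0 + 8.06 = 58.59 Ω.
R_{R2..R4} = 2.49 + 45.0 + 8.06 = 55.55 Ω.
By the voltage-divider rule, V = 3.03 × 55.55/58.59 = 2.873 V.

V ≈ 2.87 V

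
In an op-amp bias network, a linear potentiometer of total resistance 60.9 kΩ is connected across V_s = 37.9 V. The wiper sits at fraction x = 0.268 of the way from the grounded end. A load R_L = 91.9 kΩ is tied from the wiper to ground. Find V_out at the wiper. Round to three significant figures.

The pot divides into 44.58 kΩ above the wiper and 16.32 kΩ below.
R_L loads the lower segment: effective lower R = 13.86 kΩ.
V_out = 37.9 × 13.86/(44.58 + 13.86) = 8.989 V.

V_out ≈ 8.99 V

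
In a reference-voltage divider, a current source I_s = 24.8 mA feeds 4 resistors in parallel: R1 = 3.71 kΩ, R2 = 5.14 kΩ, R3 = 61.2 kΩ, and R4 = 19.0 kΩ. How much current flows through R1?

ΣG = 1/3.71 + 1/5.14 + 1/61.2 + 1/19.0 = 0.5331.
R1 takes the fraction G_k/ΣG = 0.2695/0.5331 = 0.5056, so I = 24.8 × 0.5056 = 12.54 mA.

I ≈ 12.5 mA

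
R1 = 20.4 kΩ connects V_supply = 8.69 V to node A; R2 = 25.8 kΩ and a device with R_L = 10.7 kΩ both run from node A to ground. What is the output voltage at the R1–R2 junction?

First combine the lower leg with the load: R2 ‖ R_L = 7.563 kΩ.
Then V_out = V_supply · R2'/(R1 + R2') = 8.69 × 7.563/27.96 = 2.350 V.

V_out ≈ 2.35 V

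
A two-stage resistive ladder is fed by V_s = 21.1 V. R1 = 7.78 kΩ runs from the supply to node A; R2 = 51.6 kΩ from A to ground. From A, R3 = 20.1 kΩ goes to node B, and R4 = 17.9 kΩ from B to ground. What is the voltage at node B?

V_B ≈ 7.33 V

Node A sees R2 in parallel with the series input of stage 2, R3 + R4 = 38.00 kΩ.
Effective lower resistance at A: R2 ‖ 38.00 = 21.88 kΩ.
First divider: V_A = V_s · 21.88/(7.78 + 21.88) = 15.57 V.
V_B = V_A × 0.4711 = 7.332 V.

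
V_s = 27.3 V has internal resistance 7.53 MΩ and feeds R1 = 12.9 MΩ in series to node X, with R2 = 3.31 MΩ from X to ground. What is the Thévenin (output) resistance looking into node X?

R_th ≈ 2.85 MΩ

R1' = 7.53 + 12.9 = 20.43 MΩ (source resistance + R1).
Looking into X with the source shorted: R_th = R1'·R2/(R1'+R2) = 20.43 × 3.31/23.74 = 2.848 MΩ.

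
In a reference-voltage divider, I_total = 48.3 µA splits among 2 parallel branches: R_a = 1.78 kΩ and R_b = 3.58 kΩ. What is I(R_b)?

I ≈ 16.0 µA

For two parallel branches, I_k = I_total · (other R)/(sum of R).
So I = 48.3 × 1.78/5.360 = 16.04 µA.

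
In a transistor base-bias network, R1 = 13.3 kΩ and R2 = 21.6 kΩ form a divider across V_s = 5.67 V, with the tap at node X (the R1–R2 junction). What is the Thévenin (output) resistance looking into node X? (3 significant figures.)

R_th ≈ 8.23 kΩ

With V_s suppressed (replaced by a short), R_th = R1 ‖ R2 = (13.30 × 21.6)/(13.30 + 21.6) = 8.232 kΩ.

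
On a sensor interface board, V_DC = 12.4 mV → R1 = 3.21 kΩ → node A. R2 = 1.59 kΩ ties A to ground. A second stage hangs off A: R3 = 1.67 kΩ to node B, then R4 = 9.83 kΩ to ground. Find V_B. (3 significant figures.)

Node A sees R2 in parallel with the series input of stage 2, R3 + R4 = 11.50 kΩ.
R2 ‖ (R3+R4) = 1.397 kΩ.
V_A = 12.4 × 1.397/(3.21 + 1.397) = 3.760 mV.
Then the unloaded second divider: V_B = V_A × R4/(R3+R4) = 3.760 × 0.8548 = 3.214 mV.

V_B ≈ 3.21 mV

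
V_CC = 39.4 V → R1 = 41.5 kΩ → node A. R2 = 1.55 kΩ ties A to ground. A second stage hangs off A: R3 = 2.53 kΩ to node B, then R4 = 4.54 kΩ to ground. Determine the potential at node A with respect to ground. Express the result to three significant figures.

V_A ≈ 1.17 V

The second stage (R3 + R4 = 7.070 kΩ) loads node A in parallel with R2.
R2 ‖ (R3+R4) = 1.271 kΩ.
V_A = 39.4 × 1.271/(41.5 + 1.271) = 1.171 V.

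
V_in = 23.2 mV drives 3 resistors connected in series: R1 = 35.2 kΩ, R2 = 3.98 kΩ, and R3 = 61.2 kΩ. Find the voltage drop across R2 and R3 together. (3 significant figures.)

V ≈ 15.1 mV

ΣR = 35.2 + 3.98 + 61.2 = 100.4 kΩ.
R_{R2..R3} = 3.98 + 61.2 = 65.18 kΩ.
Voltage divider: V = V_in · (65.18 / 100.4) = 23.2 × 0.6493 = 15.06 mV.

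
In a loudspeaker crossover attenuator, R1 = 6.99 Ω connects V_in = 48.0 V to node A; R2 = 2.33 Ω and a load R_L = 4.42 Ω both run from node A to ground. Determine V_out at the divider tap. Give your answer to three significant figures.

V_out ≈ 8.60 V

R2 ‖ R_L = (2.33 × 4.42)/(2.33 + 4.42) = 1.526 Ω.
Voltage divider with the loaded lower leg: V_out = 48.0 × 1.526/(6.99 + 1.526) = 48.0 × 0.1792 = 8.600 V.
(Unloaded it would be 12.0 V; the load pulls it down.)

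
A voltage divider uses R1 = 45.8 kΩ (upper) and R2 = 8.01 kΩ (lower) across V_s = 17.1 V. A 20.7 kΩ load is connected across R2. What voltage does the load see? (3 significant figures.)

First combine the lower leg with the load: R2 ‖ R_L = 5.775 kΩ.
Voltage divider with the loaded lower leg: V_out = 17.1 × 5.775/(45.8 + 5.775) = 17.1 × 0.1120 = 1.915 V.

V_out ≈ 1.91 V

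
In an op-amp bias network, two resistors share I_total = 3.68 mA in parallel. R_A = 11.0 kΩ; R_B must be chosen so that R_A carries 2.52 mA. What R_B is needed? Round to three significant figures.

Two-branch current divider: I_A = I_total · R_B/(R_A + R_B).
With f = 0.6848, R_B = R_A · f/(1−f) = 11.0 × 2.172 = 23.90 kΩ.

R_B ≈ 23.9 kΩ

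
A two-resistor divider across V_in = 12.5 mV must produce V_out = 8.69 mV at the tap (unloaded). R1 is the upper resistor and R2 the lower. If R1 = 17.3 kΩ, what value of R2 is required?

R2 ≈ 39.5 kΩ

The divider ratio is R2/(R1+R2) = 8.69/12.5 = 0.6952.
So R2 = R1 · V_out/(V_in − V_out) = 17.3 × 8.69/(12.5 − 8.69) = 17.3 × 2.281 = 39.46 kΩ.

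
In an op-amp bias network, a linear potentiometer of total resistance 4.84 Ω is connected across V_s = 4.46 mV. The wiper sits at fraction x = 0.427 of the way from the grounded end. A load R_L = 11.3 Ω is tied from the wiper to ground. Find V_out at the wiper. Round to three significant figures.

Lower segment x·R_p = 2.067 Ω; upper segment (1−x)·R_p = 2.773 Ω.
(x·R_p) ‖ R_L = 1.747 Ω.
Then V_out = V_s · 1.747/(2.773 + 1.747) = 1.724 mV.

V_out ≈ 1.72 mV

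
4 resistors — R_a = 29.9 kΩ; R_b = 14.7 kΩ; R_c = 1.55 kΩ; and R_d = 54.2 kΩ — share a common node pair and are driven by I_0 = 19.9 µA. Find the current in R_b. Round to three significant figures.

Conductances: ΣG = 1/29.9 + 1/14.7 + 1/1.55 + 1/54.2 = 0.7651 (1/kΩ).
By the current-divider rule, I = I_0 · G_k/ΣG = 19.9 × 0.08891 = 1.769 µA.

I ≈ 1.77 µA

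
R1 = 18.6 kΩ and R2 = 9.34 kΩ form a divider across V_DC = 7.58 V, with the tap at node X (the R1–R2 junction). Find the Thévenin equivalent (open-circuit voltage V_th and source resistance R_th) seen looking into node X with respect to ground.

V_th ≈ 2.53 V, R_th ≈ 6.22 kΩ

Open-circuit (no load on X): V_th = V_DC · R2/(R1 + R2) = 7.58 × 9.34/(18.60 + 9.34) = 2.534 V.
Looking into X with the source shorted: R_th = R1·R2/(R1+R2) = 18.60 × 9.34/27.94 = 6.218 kΩ.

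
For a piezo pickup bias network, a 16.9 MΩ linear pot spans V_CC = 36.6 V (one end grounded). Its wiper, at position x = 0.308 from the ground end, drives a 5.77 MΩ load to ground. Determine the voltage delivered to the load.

The pot divides into 11.69 MΩ above the wiper and 5.205 MΩ below.
Lower segment in parallel with the load: 5.205 ‖ 5.77 = 2.737 MΩ.
V_out = 36.6 × 2.737/(11.69 + 2.737) = 6.940 V.
(Unloaded: V_out = x·V_CC = 11.3 V.)

V_out ≈ 6.94 V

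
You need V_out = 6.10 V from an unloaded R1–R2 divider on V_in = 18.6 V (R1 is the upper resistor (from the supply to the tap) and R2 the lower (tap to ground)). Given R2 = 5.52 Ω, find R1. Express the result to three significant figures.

R1 ≈ 11.3 Ω

The divider ratio is R2/(R1+R2) = 6.10/18.6 = 0.3280.
R1 = R2·(1/k − 1) = 5.52 × 2.049 = 11.31 Ω.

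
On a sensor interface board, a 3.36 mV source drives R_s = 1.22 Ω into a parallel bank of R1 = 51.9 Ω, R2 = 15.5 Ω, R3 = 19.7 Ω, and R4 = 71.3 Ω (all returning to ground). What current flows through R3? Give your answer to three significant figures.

Equivalent of the parallel group: R_p = 6.731 Ω.
V_A by voltage divider: V_A = 3.36 × 6.731/(1.22 + 6.731) = 2.844 mV.
I(R3) = V_A / R3 = 2.844/19.7 = 0.1444 mA.
(Check via current divider: I_total = 0.4226 mA; share G_k/ΣG = 0.3417 → same result.)

I ≈ 0.144 mA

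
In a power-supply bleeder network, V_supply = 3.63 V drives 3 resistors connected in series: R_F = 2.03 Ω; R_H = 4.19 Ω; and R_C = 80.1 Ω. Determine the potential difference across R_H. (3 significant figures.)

ΣR = 2.03 + 4.19 + 80.1 = 86.32 Ω.
By the voltage-divider rule, V = 3.63 × 4.190/86.32 = 0.1762 V.

V ≈ 0.176 V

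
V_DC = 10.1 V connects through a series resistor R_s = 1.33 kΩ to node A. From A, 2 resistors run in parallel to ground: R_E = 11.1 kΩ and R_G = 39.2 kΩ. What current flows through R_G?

I ≈ 0.223 mA

Equivalent of the parallel group: R_p = 8.650 kΩ.
V_A = 10.1 × 8.650/9.980 = 8.754 V.
Branch current I = V_A/R_G = 8.754/39.2 = 0.2233 mA.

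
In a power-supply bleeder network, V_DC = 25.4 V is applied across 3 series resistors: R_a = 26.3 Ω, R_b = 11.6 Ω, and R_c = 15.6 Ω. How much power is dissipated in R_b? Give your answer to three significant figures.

P ≈ 2.61 W

ΣR = 53.50 Ω → I = 25.4/53.50 = 0.4748 A.
P = I²R = 0.2254 × 11.6 = 2.615 W.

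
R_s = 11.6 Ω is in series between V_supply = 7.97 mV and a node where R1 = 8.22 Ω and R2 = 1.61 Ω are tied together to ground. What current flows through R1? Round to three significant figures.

Equivalent of the parallel group: R_p = 1.346 Ω.
Node voltage V_A = V_supply · R_p/(R_s + R_p) = 7.97 × 0.1040 = 0.8288 mV.
I(R1) = V_A / R1 = 0.8288/8.22 = 0.1008 mA.

I ≈ 0.101 mA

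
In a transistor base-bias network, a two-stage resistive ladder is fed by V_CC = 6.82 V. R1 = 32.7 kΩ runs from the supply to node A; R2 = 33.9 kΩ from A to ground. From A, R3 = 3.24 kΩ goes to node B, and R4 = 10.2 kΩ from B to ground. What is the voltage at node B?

Looking into the second stage from A: R3 + R4 = 13.44 kΩ appears in parallel with R2.
Effective lower resistance at A: R2 ‖ 13.44 = 9.624 kΩ.
V_A = 6.82 × 9.624/(32.7 + 9.624) = 1.551 V.
Then the unloaded second divider: V_B = V_A × R4/(R3+R4) = 1.551 × 0.7589 = 1.177 V.

V_B ≈ 1.18 V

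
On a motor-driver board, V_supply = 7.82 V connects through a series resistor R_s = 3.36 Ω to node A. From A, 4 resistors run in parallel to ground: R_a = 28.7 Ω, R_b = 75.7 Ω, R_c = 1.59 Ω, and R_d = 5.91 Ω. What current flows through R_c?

I ≈ 1.28 A

Combine the parallel branches: R_p = (1/28.7 + 1/75.7 + 1/1.59 + 1/5.91)⁻¹ = 1.182 Ω.
V_A by voltage divider: V_A = 7.82 × 1.182/(3.36 + 1.182) = 2.035 V.
Branch current I = V_A/R_c = 2.035/1.59 = 1.280 A.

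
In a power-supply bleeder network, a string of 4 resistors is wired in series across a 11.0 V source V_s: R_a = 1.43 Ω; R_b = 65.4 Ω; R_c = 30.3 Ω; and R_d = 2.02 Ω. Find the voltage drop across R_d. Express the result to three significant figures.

ΣR = 1.43 + 65.4 + 30.3 + 2.02 = 99.15 Ω.
Voltage divider: V = V_s · (2.020 / 99.15) = 11.0 × 0.02037 = 0.2241 V.

V ≈ 0.224 V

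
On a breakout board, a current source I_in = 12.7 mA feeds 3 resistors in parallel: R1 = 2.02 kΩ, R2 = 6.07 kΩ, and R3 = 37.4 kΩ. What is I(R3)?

I ≈ 0.495 mA

ΣG = 1/2.02 + 1/6.07 + 1/37.4 = 0.6865.
Current divider: I(R3) = I_in · G_k/ΣG = 12.7 × (0.02674/0.6865) = 12.7 × 0.03895 = 0.4946 mA.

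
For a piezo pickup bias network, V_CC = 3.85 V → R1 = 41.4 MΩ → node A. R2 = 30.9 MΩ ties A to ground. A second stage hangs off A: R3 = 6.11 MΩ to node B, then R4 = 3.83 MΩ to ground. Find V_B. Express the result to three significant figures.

V_B ≈ 0.228 V

Node A sees R2 in parallel with the series input of stage 2, R3 + R4 = 9.940 MΩ.
R2 ‖ (R3+R4) = 7.521 MΩ.
So V_A = 3.85 × 0.1537 = 0.5919 V.
Stage 2 is unloaded, so V_B = V_A · R4/(R3+R4) = 0.5919 × 3.83/9.940 = 0.2281 V.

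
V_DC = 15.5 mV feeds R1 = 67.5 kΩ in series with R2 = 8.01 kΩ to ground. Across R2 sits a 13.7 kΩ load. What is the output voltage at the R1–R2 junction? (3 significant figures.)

First combine the lower leg with the load: R2 ‖ R_L = 5.055 kΩ.
Then V_out = V_DC · R2'/(R1 + R2') = 15.5 × 5.055/72.55 = 1.080 mV.

V_out ≈ 1.08 mV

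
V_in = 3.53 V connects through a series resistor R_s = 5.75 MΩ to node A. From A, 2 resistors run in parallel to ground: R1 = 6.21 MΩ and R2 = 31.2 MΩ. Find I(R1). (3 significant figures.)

I ≈ 0.269 µA

Equivalent of the parallel group: R_p = 5.179 MΩ.
V_A by voltage divider: V_A = 3.53 × 5.179/(5.75 + 5.179) = 1.673 V.
Branch current I = V_A/R1 = 1.673/6.21 = 0.2694 µA.
(Equivalently: I_total = 0.3230 µA, then current-divider fraction G_k/ΣG = 0.8340.)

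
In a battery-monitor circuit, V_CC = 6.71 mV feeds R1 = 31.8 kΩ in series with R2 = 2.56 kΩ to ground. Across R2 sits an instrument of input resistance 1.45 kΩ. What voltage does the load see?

The load sits in parallel with R2, giving an effective lower resistance R2' = R2·R_L/(R2+R_L) = 0.9257 kΩ.
Then V_out = V_CC · R2'/(R1 + R2') = 6.71 × 0.9257/32.73 = 0.1898 mV.
(Unloaded it would be 0.500 mV; the load pulls it down.)

V_out ≈ 0.190 mV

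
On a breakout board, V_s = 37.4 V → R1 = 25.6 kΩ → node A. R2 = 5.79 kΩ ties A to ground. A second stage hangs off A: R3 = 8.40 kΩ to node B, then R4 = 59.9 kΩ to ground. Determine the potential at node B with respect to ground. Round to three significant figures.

Looking into the second stage from A: R3 + R4 = 68.30 kΩ appears in parallel with R2.
Effective lower resistance at A: R2 ‖ 68.30 = 5.338 kΩ.
First divider: V_A = V_s · 5.338/(25.6 + 5.338) = 6.452 V.
V_B = V_A × 0.8770 = 5.659 V.

V_B ≈ 5.66 V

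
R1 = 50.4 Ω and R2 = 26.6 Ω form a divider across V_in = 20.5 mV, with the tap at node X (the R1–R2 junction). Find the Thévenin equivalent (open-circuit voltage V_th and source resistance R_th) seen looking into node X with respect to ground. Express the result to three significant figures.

V_th is the unloaded tap voltage: V_in · R2/(R1+R2) = 20.5 × 0.3455 = 7.082 mV.
Looking into X with the source shorted: R_th = R1·R2/(R1+R2) = 50.40 × 26.6/77.00 = 17.41 Ω.

V_th ≈ 7.08 mV, R_th ≈ 17.4 Ω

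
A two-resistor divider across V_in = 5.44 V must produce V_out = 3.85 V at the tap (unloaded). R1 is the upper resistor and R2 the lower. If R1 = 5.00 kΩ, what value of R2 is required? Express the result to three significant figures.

Required fraction k = V_out/V_in = 0.7077.
So R2 = R1 · V_out/(V_in − V_out) = 5.00 × 3.85/(5.44 − 3.85) = 5.00 × 2.421 = 12.11 kΩ.

R2 ≈ 12.1 kΩ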